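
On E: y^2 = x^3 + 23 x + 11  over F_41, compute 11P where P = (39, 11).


k = 11 = 1011_2 (binary, LSB first: 1101)
Double-and-add from P = (39, 11):
  bit 0 = 1: acc = O + (39, 11) = (39, 11)
  bit 1 = 1: acc = (39, 11) + (20, 36) = (32, 10)
  bit 2 = 0: acc unchanged = (32, 10)
  bit 3 = 1: acc = (32, 10) + (25, 4) = (9, 39)

11P = (9, 39)


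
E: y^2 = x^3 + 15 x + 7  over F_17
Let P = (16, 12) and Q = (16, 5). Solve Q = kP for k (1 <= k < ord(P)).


Enumerate multiples of P until we hit Q = (16, 5):
  1P = (16, 12)
  2P = (10, 1)
  3P = (9, 15)
  4P = (13, 11)
  5P = (7, 8)
  6P = (7, 9)
  7P = (13, 6)
  8P = (9, 2)
  9P = (10, 16)
  10P = (16, 5)
Match found at i = 10.

k = 10


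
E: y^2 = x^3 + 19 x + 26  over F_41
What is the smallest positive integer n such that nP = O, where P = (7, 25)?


Compute successive multiples of P until we hit O:
  1P = (7, 25)
  2P = (23, 17)
  3P = (1, 13)
  4P = (37, 38)
  5P = (15, 18)
  6P = (14, 17)
  7P = (28, 40)
  8P = (4, 24)
  ... (continuing to 21P)
  21P = O

ord(P) = 21


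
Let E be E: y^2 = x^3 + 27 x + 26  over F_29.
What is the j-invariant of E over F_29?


Delta = -16(4 a^3 + 27 b^2) mod 29 = 17
-1728 * (4 a)^3 = -1728 * (4*27)^3 mod 29 = 4
j = 4 * 17^(-1) mod 29 = 19

j = 19 (mod 29)


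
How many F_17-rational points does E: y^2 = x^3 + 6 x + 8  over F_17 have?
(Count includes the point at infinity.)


For each x in F_17, count y with y^2 = x^3 + 6 x + 8 mod 17:
  x = 0: RHS = 8, y in [5, 12]  -> 2 point(s)
  x = 1: RHS = 15, y in [7, 10]  -> 2 point(s)
  x = 3: RHS = 2, y in [6, 11]  -> 2 point(s)
  x = 7: RHS = 2, y in [6, 11]  -> 2 point(s)
  x = 9: RHS = 9, y in [3, 14]  -> 2 point(s)
  x = 16: RHS = 1, y in [1, 16]  -> 2 point(s)
Affine points: 12. Add the point at infinity: total = 13.

#E(F_17) = 13


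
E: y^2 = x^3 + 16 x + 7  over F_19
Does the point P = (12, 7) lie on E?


Check whether y^2 = x^3 + 16 x + 7 (mod 19) for (x, y) = (12, 7).
LHS: y^2 = 7^2 mod 19 = 11
RHS: x^3 + 16 x + 7 = 12^3 + 16*12 + 7 mod 19 = 8
LHS != RHS

No, not on the curve


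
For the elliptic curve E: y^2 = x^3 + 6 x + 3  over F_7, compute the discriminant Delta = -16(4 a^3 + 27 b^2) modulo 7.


4 a^3 + 27 b^2 = 4*6^3 + 27*3^2 = 864 + 243 = 1107
Delta = -16 * (1107) = -17712
Delta mod 7 = 5

Delta = 5 (mod 7)


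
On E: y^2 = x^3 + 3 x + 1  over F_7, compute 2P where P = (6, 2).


Doubling: s = (3 x1^2 + a) / (2 y1)
s = (3*6^2 + 3) / (2*2) mod 7 = 5
x3 = s^2 - 2 x1 mod 7 = 5^2 - 2*6 = 6
y3 = s (x1 - x3) - y1 mod 7 = 5 * (6 - 6) - 2 = 5

2P = (6, 5)


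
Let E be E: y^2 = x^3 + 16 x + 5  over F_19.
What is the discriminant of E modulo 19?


4 a^3 + 27 b^2 = 4*16^3 + 27*5^2 = 16384 + 675 = 17059
Delta = -16 * (17059) = -272944
Delta mod 19 = 10

Delta = 10 (mod 19)


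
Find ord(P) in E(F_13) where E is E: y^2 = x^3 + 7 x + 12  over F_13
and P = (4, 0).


Compute successive multiples of P until we hit O:
  1P = (4, 0)
  2P = O

ord(P) = 2


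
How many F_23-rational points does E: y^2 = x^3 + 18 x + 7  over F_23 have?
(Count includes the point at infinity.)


For each x in F_23, count y with y^2 = x^3 + 18 x + 7 mod 23:
  x = 1: RHS = 3, y in [7, 16]  -> 2 point(s)
  x = 6: RHS = 9, y in [3, 20]  -> 2 point(s)
  x = 7: RHS = 16, y in [4, 19]  -> 2 point(s)
  x = 9: RHS = 1, y in [1, 22]  -> 2 point(s)
  x = 11: RHS = 18, y in [8, 15]  -> 2 point(s)
  x = 13: RHS = 0, y in [0]  -> 1 point(s)
  x = 14: RHS = 13, y in [6, 17]  -> 2 point(s)
  x = 15: RHS = 18, y in [8, 15]  -> 2 point(s)
  x = 19: RHS = 9, y in [3, 20]  -> 2 point(s)
  x = 20: RHS = 18, y in [8, 15]  -> 2 point(s)
  x = 21: RHS = 9, y in [3, 20]  -> 2 point(s)
Affine points: 21. Add the point at infinity: total = 22.

#E(F_23) = 22


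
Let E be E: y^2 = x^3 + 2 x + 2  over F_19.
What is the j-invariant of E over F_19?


Delta = -16(4 a^3 + 27 b^2) mod 19 = 2
-1728 * (4 a)^3 = -1728 * (4*2)^3 mod 19 = 18
j = 18 * 2^(-1) mod 19 = 9

j = 9 (mod 19)


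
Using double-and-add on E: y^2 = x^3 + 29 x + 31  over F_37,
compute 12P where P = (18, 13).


k = 12 = 1100_2 (binary, LSB first: 0011)
Double-and-add from P = (18, 13):
  bit 0 = 0: acc unchanged = O
  bit 1 = 0: acc unchanged = O
  bit 2 = 1: acc = O + (24, 26) = (24, 26)
  bit 3 = 1: acc = (24, 26) + (23, 27) = (28, 15)

12P = (28, 15)


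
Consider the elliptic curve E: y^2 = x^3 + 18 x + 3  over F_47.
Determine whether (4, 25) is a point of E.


Check whether y^2 = x^3 + 18 x + 3 (mod 47) for (x, y) = (4, 25).
LHS: y^2 = 25^2 mod 47 = 14
RHS: x^3 + 18 x + 3 = 4^3 + 18*4 + 3 mod 47 = 45
LHS != RHS

No, not on the curve


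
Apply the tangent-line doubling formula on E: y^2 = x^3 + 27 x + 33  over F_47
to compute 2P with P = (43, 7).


Doubling: s = (3 x1^2 + a) / (2 y1)
s = (3*43^2 + 27) / (2*7) mod 47 = 2
x3 = s^2 - 2 x1 mod 47 = 2^2 - 2*43 = 12
y3 = s (x1 - x3) - y1 mod 47 = 2 * (43 - 12) - 7 = 8

2P = (12, 8)


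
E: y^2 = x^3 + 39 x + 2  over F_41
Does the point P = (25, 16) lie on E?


Check whether y^2 = x^3 + 39 x + 2 (mod 41) for (x, y) = (25, 16).
LHS: y^2 = 16^2 mod 41 = 10
RHS: x^3 + 39 x + 2 = 25^3 + 39*25 + 2 mod 41 = 38
LHS != RHS

No, not on the curve


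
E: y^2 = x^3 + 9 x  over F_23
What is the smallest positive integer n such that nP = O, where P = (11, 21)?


Compute successive multiples of P until we hit O:
  1P = (11, 21)
  2P = (2, 16)
  3P = (14, 8)
  4P = (4, 10)
  5P = (10, 20)
  6P = (3, 10)
  7P = (17, 11)
  8P = (8, 20)
  ... (continuing to 24P)
  24P = O

ord(P) = 24


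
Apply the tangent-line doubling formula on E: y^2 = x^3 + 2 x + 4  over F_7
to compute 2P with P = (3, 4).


Doubling: s = (3 x1^2 + a) / (2 y1)
s = (3*3^2 + 2) / (2*4) mod 7 = 1
x3 = s^2 - 2 x1 mod 7 = 1^2 - 2*3 = 2
y3 = s (x1 - x3) - y1 mod 7 = 1 * (3 - 2) - 4 = 4

2P = (2, 4)


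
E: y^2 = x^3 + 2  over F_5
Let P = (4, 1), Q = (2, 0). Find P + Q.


P != Q, so use the chord formula.
s = (y2 - y1) / (x2 - x1) = (4) / (3) mod 5 = 3
x3 = s^2 - x1 - x2 mod 5 = 3^2 - 4 - 2 = 3
y3 = s (x1 - x3) - y1 mod 5 = 3 * (4 - 3) - 1 = 2

P + Q = (3, 2)


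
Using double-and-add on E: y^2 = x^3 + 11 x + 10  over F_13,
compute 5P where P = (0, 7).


k = 5 = 101_2 (binary, LSB first: 101)
Double-and-add from P = (0, 7):
  bit 0 = 1: acc = O + (0, 7) = (0, 7)
  bit 1 = 0: acc unchanged = (0, 7)
  bit 2 = 1: acc = (0, 7) + (1, 3) = (2, 1)

5P = (2, 1)


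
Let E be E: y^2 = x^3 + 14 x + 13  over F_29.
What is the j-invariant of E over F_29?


Delta = -16(4 a^3 + 27 b^2) mod 29 = 22
-1728 * (4 a)^3 = -1728 * (4*14)^3 mod 29 = 20
j = 20 * 22^(-1) mod 29 = 22

j = 22 (mod 29)


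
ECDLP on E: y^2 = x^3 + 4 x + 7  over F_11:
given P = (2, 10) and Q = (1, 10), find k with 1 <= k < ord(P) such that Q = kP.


Enumerate multiples of P until we hit Q = (1, 10):
  1P = (2, 10)
  2P = (5, 3)
  3P = (7, 9)
  4P = (6, 4)
  5P = (8, 10)
  6P = (1, 1)
  7P = (1, 10)
Match found at i = 7.

k = 7


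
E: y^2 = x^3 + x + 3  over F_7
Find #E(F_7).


For each x in F_7, count y with y^2 = x^3 + 1 x + 3 mod 7:
  x = 4: RHS = 1, y in [1, 6]  -> 2 point(s)
  x = 5: RHS = 0, y in [0]  -> 1 point(s)
  x = 6: RHS = 1, y in [1, 6]  -> 2 point(s)
Affine points: 5. Add the point at infinity: total = 6.

#E(F_7) = 6


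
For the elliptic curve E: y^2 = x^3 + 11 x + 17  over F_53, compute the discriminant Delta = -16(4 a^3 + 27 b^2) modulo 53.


4 a^3 + 27 b^2 = 4*11^3 + 27*17^2 = 5324 + 7803 = 13127
Delta = -16 * (13127) = -210032
Delta mod 53 = 7

Delta = 7 (mod 53)


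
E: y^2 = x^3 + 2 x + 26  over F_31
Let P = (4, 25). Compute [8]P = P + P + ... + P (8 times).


k = 8 = 1000_2 (binary, LSB first: 0001)
Double-and-add from P = (4, 25):
  bit 0 = 0: acc unchanged = O
  bit 1 = 0: acc unchanged = O
  bit 2 = 0: acc unchanged = O
  bit 3 = 1: acc = O + (23, 5) = (23, 5)

8P = (23, 5)


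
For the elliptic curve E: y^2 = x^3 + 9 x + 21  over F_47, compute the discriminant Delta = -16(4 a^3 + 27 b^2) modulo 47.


4 a^3 + 27 b^2 = 4*9^3 + 27*21^2 = 2916 + 11907 = 14823
Delta = -16 * (14823) = -237168
Delta mod 47 = 41

Delta = 41 (mod 47)


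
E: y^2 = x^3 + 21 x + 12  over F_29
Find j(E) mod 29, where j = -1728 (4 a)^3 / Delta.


Delta = -16(4 a^3 + 27 b^2) mod 29 = 24
-1728 * (4 a)^3 = -1728 * (4*21)^3 mod 29 = 24
j = 24 * 24^(-1) mod 29 = 1

j = 1 (mod 29)


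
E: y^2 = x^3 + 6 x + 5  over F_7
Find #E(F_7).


For each x in F_7, count y with y^2 = x^3 + 6 x + 5 mod 7:
  x = 2: RHS = 4, y in [2, 5]  -> 2 point(s)
  x = 3: RHS = 1, y in [1, 6]  -> 2 point(s)
  x = 4: RHS = 2, y in [3, 4]  -> 2 point(s)
Affine points: 6. Add the point at infinity: total = 7.

#E(F_7) = 7


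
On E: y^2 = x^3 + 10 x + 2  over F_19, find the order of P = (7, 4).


Compute successive multiples of P until we hit O:
  1P = (7, 4)
  2P = (14, 13)
  3P = (14, 6)
  4P = (7, 15)
  5P = O

ord(P) = 5


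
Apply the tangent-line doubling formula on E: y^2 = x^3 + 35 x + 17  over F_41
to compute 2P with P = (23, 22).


Doubling: s = (3 x1^2 + a) / (2 y1)
s = (3*23^2 + 35) / (2*22) mod 41 = 35
x3 = s^2 - 2 x1 mod 41 = 35^2 - 2*23 = 31
y3 = s (x1 - x3) - y1 mod 41 = 35 * (23 - 31) - 22 = 26

2P = (31, 26)


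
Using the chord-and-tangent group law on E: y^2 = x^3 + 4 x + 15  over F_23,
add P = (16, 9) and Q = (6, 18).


P != Q, so use the chord formula.
s = (y2 - y1) / (x2 - x1) = (9) / (13) mod 23 = 6
x3 = s^2 - x1 - x2 mod 23 = 6^2 - 16 - 6 = 14
y3 = s (x1 - x3) - y1 mod 23 = 6 * (16 - 14) - 9 = 3

P + Q = (14, 3)


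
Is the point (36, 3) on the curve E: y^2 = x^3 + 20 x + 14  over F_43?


Check whether y^2 = x^3 + 20 x + 14 (mod 43) for (x, y) = (36, 3).
LHS: y^2 = 3^2 mod 43 = 9
RHS: x^3 + 20 x + 14 = 36^3 + 20*36 + 14 mod 43 = 4
LHS != RHS

No, not on the curve


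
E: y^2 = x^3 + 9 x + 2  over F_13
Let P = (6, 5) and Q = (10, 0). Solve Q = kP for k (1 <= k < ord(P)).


Enumerate multiples of P until we hit Q = (10, 0):
  1P = (6, 5)
  2P = (1, 8)
  3P = (10, 0)
Match found at i = 3.

k = 3


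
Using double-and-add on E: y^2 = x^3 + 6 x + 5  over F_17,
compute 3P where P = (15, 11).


k = 3 = 11_2 (binary, LSB first: 11)
Double-and-add from P = (15, 11):
  bit 0 = 1: acc = O + (15, 11) = (15, 11)
  bit 1 = 1: acc = (15, 11) + (2, 12) = (16, 10)

3P = (16, 10)


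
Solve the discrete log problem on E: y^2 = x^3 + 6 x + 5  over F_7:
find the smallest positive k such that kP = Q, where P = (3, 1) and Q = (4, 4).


Enumerate multiples of P until we hit Q = (4, 4):
  1P = (3, 1)
  2P = (2, 5)
  3P = (4, 3)
  4P = (4, 4)
Match found at i = 4.

k = 4


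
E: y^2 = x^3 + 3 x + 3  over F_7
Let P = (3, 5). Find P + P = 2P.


Doubling: s = (3 x1^2 + a) / (2 y1)
s = (3*3^2 + 3) / (2*5) mod 7 = 3
x3 = s^2 - 2 x1 mod 7 = 3^2 - 2*3 = 3
y3 = s (x1 - x3) - y1 mod 7 = 3 * (3 - 3) - 5 = 2

2P = (3, 2)


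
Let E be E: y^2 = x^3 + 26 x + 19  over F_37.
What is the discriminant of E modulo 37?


4 a^3 + 27 b^2 = 4*26^3 + 27*19^2 = 70304 + 9747 = 80051
Delta = -16 * (80051) = -1280816
Delta mod 37 = 13

Delta = 13 (mod 37)


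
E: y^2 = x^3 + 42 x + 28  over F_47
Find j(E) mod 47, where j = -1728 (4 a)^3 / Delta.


Delta = -16(4 a^3 + 27 b^2) mod 47 = 4
-1728 * (4 a)^3 = -1728 * (4*42)^3 mod 47 = 31
j = 31 * 4^(-1) mod 47 = 43

j = 43 (mod 47)


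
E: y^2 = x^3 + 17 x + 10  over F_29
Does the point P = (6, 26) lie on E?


Check whether y^2 = x^3 + 17 x + 10 (mod 29) for (x, y) = (6, 26).
LHS: y^2 = 26^2 mod 29 = 9
RHS: x^3 + 17 x + 10 = 6^3 + 17*6 + 10 mod 29 = 9
LHS = RHS

Yes, on the curve


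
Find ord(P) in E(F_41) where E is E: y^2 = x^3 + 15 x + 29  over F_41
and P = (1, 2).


Compute successive multiples of P until we hit O:
  1P = (1, 2)
  2P = (8, 28)
  3P = (14, 20)
  4P = (17, 20)
  5P = (39, 27)
  6P = (34, 27)
  7P = (10, 21)
  8P = (38, 11)
  ... (continuing to 39P)
  39P = O

ord(P) = 39


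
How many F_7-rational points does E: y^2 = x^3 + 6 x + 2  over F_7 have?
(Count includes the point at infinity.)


For each x in F_7, count y with y^2 = x^3 + 6 x + 2 mod 7:
  x = 0: RHS = 2, y in [3, 4]  -> 2 point(s)
  x = 1: RHS = 2, y in [3, 4]  -> 2 point(s)
  x = 2: RHS = 1, y in [1, 6]  -> 2 point(s)
  x = 6: RHS = 2, y in [3, 4]  -> 2 point(s)
Affine points: 8. Add the point at infinity: total = 9.

#E(F_7) = 9


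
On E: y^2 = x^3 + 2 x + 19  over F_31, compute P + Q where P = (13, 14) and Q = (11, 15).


P != Q, so use the chord formula.
s = (y2 - y1) / (x2 - x1) = (1) / (29) mod 31 = 15
x3 = s^2 - x1 - x2 mod 31 = 15^2 - 13 - 11 = 15
y3 = s (x1 - x3) - y1 mod 31 = 15 * (13 - 15) - 14 = 18

P + Q = (15, 18)


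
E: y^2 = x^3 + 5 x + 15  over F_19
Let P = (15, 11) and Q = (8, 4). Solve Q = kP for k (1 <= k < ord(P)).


Enumerate multiples of P until we hit Q = (8, 4):
  1P = (15, 11)
  2P = (14, 13)
  3P = (13, 4)
  4P = (8, 4)
Match found at i = 4.

k = 4


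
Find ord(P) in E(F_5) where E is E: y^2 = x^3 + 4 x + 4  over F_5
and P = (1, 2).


Compute successive multiples of P until we hit O:
  1P = (1, 2)
  2P = (2, 0)
  3P = (1, 3)
  4P = O

ord(P) = 4


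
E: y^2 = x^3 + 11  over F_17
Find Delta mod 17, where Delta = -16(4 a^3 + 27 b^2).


4 a^3 + 27 b^2 = 4*0^3 + 27*11^2 = 0 + 3267 = 3267
Delta = -16 * (3267) = -52272
Delta mod 17 = 3

Delta = 3 (mod 17)


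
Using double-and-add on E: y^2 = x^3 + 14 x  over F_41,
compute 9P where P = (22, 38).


k = 9 = 1001_2 (binary, LSB first: 1001)
Double-and-add from P = (22, 38):
  bit 0 = 1: acc = O + (22, 38) = (22, 38)
  bit 1 = 0: acc unchanged = (22, 38)
  bit 2 = 0: acc unchanged = (22, 38)
  bit 3 = 1: acc = (22, 38) + (18, 4) = (22, 3)

9P = (22, 3)


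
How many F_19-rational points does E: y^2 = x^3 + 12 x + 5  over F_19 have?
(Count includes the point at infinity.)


For each x in F_19, count y with y^2 = x^3 + 12 x + 5 mod 19:
  x = 0: RHS = 5, y in [9, 10]  -> 2 point(s)
  x = 3: RHS = 11, y in [7, 12]  -> 2 point(s)
  x = 5: RHS = 0, y in [0]  -> 1 point(s)
  x = 8: RHS = 5, y in [9, 10]  -> 2 point(s)
  x = 9: RHS = 6, y in [5, 14]  -> 2 point(s)
  x = 10: RHS = 4, y in [2, 17]  -> 2 point(s)
  x = 11: RHS = 5, y in [9, 10]  -> 2 point(s)
  x = 15: RHS = 7, y in [8, 11]  -> 2 point(s)
  x = 17: RHS = 11, y in [7, 12]  -> 2 point(s)
  x = 18: RHS = 11, y in [7, 12]  -> 2 point(s)
Affine points: 19. Add the point at infinity: total = 20.

#E(F_19) = 20


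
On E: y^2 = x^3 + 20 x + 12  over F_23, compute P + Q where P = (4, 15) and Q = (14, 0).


P != Q, so use the chord formula.
s = (y2 - y1) / (x2 - x1) = (8) / (10) mod 23 = 10
x3 = s^2 - x1 - x2 mod 23 = 10^2 - 4 - 14 = 13
y3 = s (x1 - x3) - y1 mod 23 = 10 * (4 - 13) - 15 = 10

P + Q = (13, 10)


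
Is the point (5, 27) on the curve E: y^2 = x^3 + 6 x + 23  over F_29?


Check whether y^2 = x^3 + 6 x + 23 (mod 29) for (x, y) = (5, 27).
LHS: y^2 = 27^2 mod 29 = 4
RHS: x^3 + 6 x + 23 = 5^3 + 6*5 + 23 mod 29 = 4
LHS = RHS

Yes, on the curve


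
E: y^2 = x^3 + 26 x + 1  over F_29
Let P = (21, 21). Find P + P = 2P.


Doubling: s = (3 x1^2 + a) / (2 y1)
s = (3*21^2 + 26) / (2*21) mod 29 = 19
x3 = s^2 - 2 x1 mod 29 = 19^2 - 2*21 = 0
y3 = s (x1 - x3) - y1 mod 29 = 19 * (21 - 0) - 21 = 1

2P = (0, 1)


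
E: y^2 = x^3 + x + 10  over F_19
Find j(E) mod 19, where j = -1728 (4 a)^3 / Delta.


Delta = -16(4 a^3 + 27 b^2) mod 19 = 18
-1728 * (4 a)^3 = -1728 * (4*1)^3 mod 19 = 7
j = 7 * 18^(-1) mod 19 = 12

j = 12 (mod 19)


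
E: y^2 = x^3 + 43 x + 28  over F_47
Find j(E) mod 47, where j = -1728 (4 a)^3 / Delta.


Delta = -16(4 a^3 + 27 b^2) mod 47 = 1
-1728 * (4 a)^3 = -1728 * (4*43)^3 mod 47 = 17
j = 17 * 1^(-1) mod 47 = 17

j = 17 (mod 47)


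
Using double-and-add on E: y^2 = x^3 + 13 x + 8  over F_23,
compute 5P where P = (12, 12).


k = 5 = 101_2 (binary, LSB first: 101)
Double-and-add from P = (12, 12):
  bit 0 = 1: acc = O + (12, 12) = (12, 12)
  bit 1 = 0: acc unchanged = (12, 12)
  bit 2 = 1: acc = (12, 12) + (18, 18) = (17, 6)

5P = (17, 6)


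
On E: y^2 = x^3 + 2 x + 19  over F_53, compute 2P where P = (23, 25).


Doubling: s = (3 x1^2 + a) / (2 y1)
s = (3*23^2 + 2) / (2*25) mod 53 = 18
x3 = s^2 - 2 x1 mod 53 = 18^2 - 2*23 = 13
y3 = s (x1 - x3) - y1 mod 53 = 18 * (23 - 13) - 25 = 49

2P = (13, 49)


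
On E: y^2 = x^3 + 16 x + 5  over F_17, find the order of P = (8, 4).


Compute successive multiples of P until we hit O:
  1P = (8, 4)
  2P = (14, 10)
  3P = (13, 8)
  4P = (15, 4)
  5P = (11, 13)
  6P = (7, 16)
  7P = (10, 3)
  8P = (12, 15)
  ... (continuing to 17P)
  17P = O

ord(P) = 17


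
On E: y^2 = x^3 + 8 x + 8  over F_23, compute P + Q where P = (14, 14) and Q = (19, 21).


P != Q, so use the chord formula.
s = (y2 - y1) / (x2 - x1) = (7) / (5) mod 23 = 6
x3 = s^2 - x1 - x2 mod 23 = 6^2 - 14 - 19 = 3
y3 = s (x1 - x3) - y1 mod 23 = 6 * (14 - 3) - 14 = 6

P + Q = (3, 6)


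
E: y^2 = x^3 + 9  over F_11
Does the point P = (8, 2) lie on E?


Check whether y^2 = x^3 + 0 x + 9 (mod 11) for (x, y) = (8, 2).
LHS: y^2 = 2^2 mod 11 = 4
RHS: x^3 + 0 x + 9 = 8^3 + 0*8 + 9 mod 11 = 4
LHS = RHS

Yes, on the curve


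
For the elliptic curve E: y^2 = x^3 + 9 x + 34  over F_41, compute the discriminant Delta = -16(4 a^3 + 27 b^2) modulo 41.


4 a^3 + 27 b^2 = 4*9^3 + 27*34^2 = 2916 + 31212 = 34128
Delta = -16 * (34128) = -546048
Delta mod 41 = 31

Delta = 31 (mod 41)


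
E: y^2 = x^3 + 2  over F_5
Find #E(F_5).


For each x in F_5, count y with y^2 = x^3 + 0 x + 2 mod 5:
  x = 2: RHS = 0, y in [0]  -> 1 point(s)
  x = 3: RHS = 4, y in [2, 3]  -> 2 point(s)
  x = 4: RHS = 1, y in [1, 4]  -> 2 point(s)
Affine points: 5. Add the point at infinity: total = 6.

#E(F_5) = 6


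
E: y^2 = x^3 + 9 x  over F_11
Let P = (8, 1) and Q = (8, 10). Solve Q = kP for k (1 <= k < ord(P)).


Enumerate multiples of P until we hit Q = (8, 10):
  1P = (8, 1)
  2P = (0, 0)
  3P = (8, 10)
Match found at i = 3.

k = 3


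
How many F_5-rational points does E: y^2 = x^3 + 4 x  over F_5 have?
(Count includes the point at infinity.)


For each x in F_5, count y with y^2 = x^3 + 4 x + 0 mod 5:
  x = 0: RHS = 0, y in [0]  -> 1 point(s)
  x = 1: RHS = 0, y in [0]  -> 1 point(s)
  x = 2: RHS = 1, y in [1, 4]  -> 2 point(s)
  x = 3: RHS = 4, y in [2, 3]  -> 2 point(s)
  x = 4: RHS = 0, y in [0]  -> 1 point(s)
Affine points: 7. Add the point at infinity: total = 8.

#E(F_5) = 8


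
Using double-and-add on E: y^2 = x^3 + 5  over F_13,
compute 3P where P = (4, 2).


k = 3 = 11_2 (binary, LSB first: 11)
Double-and-add from P = (4, 2):
  bit 0 = 1: acc = O + (4, 2) = (4, 2)
  bit 1 = 1: acc = (4, 2) + (6, 0) = (4, 11)

3P = (4, 11)


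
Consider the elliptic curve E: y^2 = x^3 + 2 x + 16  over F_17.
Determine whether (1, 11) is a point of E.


Check whether y^2 = x^3 + 2 x + 16 (mod 17) for (x, y) = (1, 11).
LHS: y^2 = 11^2 mod 17 = 2
RHS: x^3 + 2 x + 16 = 1^3 + 2*1 + 16 mod 17 = 2
LHS = RHS

Yes, on the curve


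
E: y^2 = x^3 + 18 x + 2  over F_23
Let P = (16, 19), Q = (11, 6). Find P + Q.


P != Q, so use the chord formula.
s = (y2 - y1) / (x2 - x1) = (10) / (18) mod 23 = 21
x3 = s^2 - x1 - x2 mod 23 = 21^2 - 16 - 11 = 0
y3 = s (x1 - x3) - y1 mod 23 = 21 * (16 - 0) - 19 = 18

P + Q = (0, 18)


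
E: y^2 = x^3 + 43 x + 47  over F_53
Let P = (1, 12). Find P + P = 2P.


Doubling: s = (3 x1^2 + a) / (2 y1)
s = (3*1^2 + 43) / (2*12) mod 53 = 24
x3 = s^2 - 2 x1 mod 53 = 24^2 - 2*1 = 44
y3 = s (x1 - x3) - y1 mod 53 = 24 * (1 - 44) - 12 = 16

2P = (44, 16)


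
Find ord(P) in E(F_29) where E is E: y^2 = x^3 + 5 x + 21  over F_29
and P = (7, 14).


Compute successive multiples of P until we hit O:
  1P = (7, 14)
  2P = (6, 8)
  3P = (23, 6)
  4P = (21, 22)
  5P = (25, 13)
  6P = (3, 18)
  7P = (20, 28)
  8P = (15, 22)
  ... (continuing to 25P)
  25P = O

ord(P) = 25


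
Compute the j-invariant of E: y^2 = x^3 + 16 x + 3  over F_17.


Delta = -16(4 a^3 + 27 b^2) mod 17 = 1
-1728 * (4 a)^3 = -1728 * (4*16)^3 mod 17 = 7
j = 7 * 1^(-1) mod 17 = 7

j = 7 (mod 17)


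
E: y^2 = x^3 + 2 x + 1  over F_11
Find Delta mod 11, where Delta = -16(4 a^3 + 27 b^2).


4 a^3 + 27 b^2 = 4*2^3 + 27*1^2 = 32 + 27 = 59
Delta = -16 * (59) = -944
Delta mod 11 = 2

Delta = 2 (mod 11)


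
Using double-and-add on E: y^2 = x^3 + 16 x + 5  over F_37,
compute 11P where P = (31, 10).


k = 11 = 1011_2 (binary, LSB first: 1101)
Double-and-add from P = (31, 10):
  bit 0 = 1: acc = O + (31, 10) = (31, 10)
  bit 1 = 1: acc = (31, 10) + (9, 8) = (23, 21)
  bit 2 = 0: acc unchanged = (23, 21)
  bit 3 = 1: acc = (23, 21) + (8, 4) = (16, 19)

11P = (16, 19)


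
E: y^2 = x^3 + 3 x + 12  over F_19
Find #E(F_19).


For each x in F_19, count y with y^2 = x^3 + 3 x + 12 mod 19:
  x = 1: RHS = 16, y in [4, 15]  -> 2 point(s)
  x = 2: RHS = 7, y in [8, 11]  -> 2 point(s)
  x = 5: RHS = 0, y in [0]  -> 1 point(s)
  x = 8: RHS = 16, y in [4, 15]  -> 2 point(s)
  x = 10: RHS = 16, y in [4, 15]  -> 2 point(s)
  x = 12: RHS = 9, y in [3, 16]  -> 2 point(s)
  x = 13: RHS = 6, y in [5, 14]  -> 2 point(s)
  x = 14: RHS = 5, y in [9, 10]  -> 2 point(s)
  x = 17: RHS = 17, y in [6, 13]  -> 2 point(s)
Affine points: 17. Add the point at infinity: total = 18.

#E(F_19) = 18


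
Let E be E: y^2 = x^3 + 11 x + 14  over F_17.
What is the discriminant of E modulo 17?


4 a^3 + 27 b^2 = 4*11^3 + 27*14^2 = 5324 + 5292 = 10616
Delta = -16 * (10616) = -169856
Delta mod 17 = 8

Delta = 8 (mod 17)


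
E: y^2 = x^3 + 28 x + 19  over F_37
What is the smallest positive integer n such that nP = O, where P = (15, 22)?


Compute successive multiples of P until we hit O:
  1P = (15, 22)
  2P = (7, 15)
  3P = (36, 29)
  4P = (19, 26)
  5P = (4, 26)
  6P = (27, 16)
  7P = (23, 19)
  8P = (24, 23)
  ... (continuing to 48P)
  48P = O

ord(P) = 48


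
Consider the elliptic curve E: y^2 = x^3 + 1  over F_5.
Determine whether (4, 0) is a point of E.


Check whether y^2 = x^3 + 0 x + 1 (mod 5) for (x, y) = (4, 0).
LHS: y^2 = 0^2 mod 5 = 0
RHS: x^3 + 0 x + 1 = 4^3 + 0*4 + 1 mod 5 = 0
LHS = RHS

Yes, on the curve


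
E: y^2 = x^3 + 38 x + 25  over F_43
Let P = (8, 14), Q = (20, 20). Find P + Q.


P != Q, so use the chord formula.
s = (y2 - y1) / (x2 - x1) = (6) / (12) mod 43 = 22
x3 = s^2 - x1 - x2 mod 43 = 22^2 - 8 - 20 = 26
y3 = s (x1 - x3) - y1 mod 43 = 22 * (8 - 26) - 14 = 20

P + Q = (26, 20)


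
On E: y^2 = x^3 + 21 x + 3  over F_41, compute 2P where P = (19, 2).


Doubling: s = (3 x1^2 + a) / (2 y1)
s = (3*19^2 + 21) / (2*2) mod 41 = 30
x3 = s^2 - 2 x1 mod 41 = 30^2 - 2*19 = 1
y3 = s (x1 - x3) - y1 mod 41 = 30 * (19 - 1) - 2 = 5

2P = (1, 5)


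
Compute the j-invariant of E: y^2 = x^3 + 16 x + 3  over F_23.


Delta = -16(4 a^3 + 27 b^2) mod 23 = 9
-1728 * (4 a)^3 = -1728 * (4*16)^3 mod 23 = 7
j = 7 * 9^(-1) mod 23 = 11

j = 11 (mod 23)


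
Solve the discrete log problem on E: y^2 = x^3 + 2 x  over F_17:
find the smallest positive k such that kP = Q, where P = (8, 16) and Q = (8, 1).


Enumerate multiples of P until we hit Q = (8, 1):
  1P = (8, 16)
  2P = (9, 13)
  3P = (9, 4)
  4P = (8, 1)
Match found at i = 4.

k = 4


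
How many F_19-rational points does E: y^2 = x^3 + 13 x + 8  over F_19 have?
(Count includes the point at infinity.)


For each x in F_19, count y with y^2 = x^3 + 13 x + 8 mod 19:
  x = 2: RHS = 4, y in [2, 17]  -> 2 point(s)
  x = 3: RHS = 17, y in [6, 13]  -> 2 point(s)
  x = 6: RHS = 17, y in [6, 13]  -> 2 point(s)
  x = 7: RHS = 5, y in [9, 10]  -> 2 point(s)
  x = 8: RHS = 16, y in [4, 15]  -> 2 point(s)
  x = 10: RHS = 17, y in [6, 13]  -> 2 point(s)
  x = 11: RHS = 0, y in [0]  -> 1 point(s)
  x = 12: RHS = 11, y in [7, 12]  -> 2 point(s)
  x = 15: RHS = 6, y in [5, 14]  -> 2 point(s)
Affine points: 17. Add the point at infinity: total = 18.

#E(F_19) = 18


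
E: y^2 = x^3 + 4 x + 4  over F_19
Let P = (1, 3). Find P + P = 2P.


Doubling: s = (3 x1^2 + a) / (2 y1)
s = (3*1^2 + 4) / (2*3) mod 19 = 17
x3 = s^2 - 2 x1 mod 19 = 17^2 - 2*1 = 2
y3 = s (x1 - x3) - y1 mod 19 = 17 * (1 - 2) - 3 = 18

2P = (2, 18)


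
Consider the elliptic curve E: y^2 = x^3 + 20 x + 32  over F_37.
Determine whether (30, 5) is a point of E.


Check whether y^2 = x^3 + 20 x + 32 (mod 37) for (x, y) = (30, 5).
LHS: y^2 = 5^2 mod 37 = 25
RHS: x^3 + 20 x + 32 = 30^3 + 20*30 + 32 mod 37 = 30
LHS != RHS

No, not on the curve


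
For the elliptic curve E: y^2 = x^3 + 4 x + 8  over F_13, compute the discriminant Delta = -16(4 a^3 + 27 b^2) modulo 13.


4 a^3 + 27 b^2 = 4*4^3 + 27*8^2 = 256 + 1728 = 1984
Delta = -16 * (1984) = -31744
Delta mod 13 = 2

Delta = 2 (mod 13)


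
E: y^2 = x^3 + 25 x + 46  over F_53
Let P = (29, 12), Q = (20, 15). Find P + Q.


P != Q, so use the chord formula.
s = (y2 - y1) / (x2 - x1) = (3) / (44) mod 53 = 35
x3 = s^2 - x1 - x2 mod 53 = 35^2 - 29 - 20 = 10
y3 = s (x1 - x3) - y1 mod 53 = 35 * (29 - 10) - 12 = 17

P + Q = (10, 17)


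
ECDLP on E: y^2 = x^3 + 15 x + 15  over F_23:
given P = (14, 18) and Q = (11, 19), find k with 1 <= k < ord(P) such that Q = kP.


Enumerate multiples of P until we hit Q = (11, 19):
  1P = (14, 18)
  2P = (1, 10)
  3P = (16, 2)
  4P = (11, 4)
  5P = (7, 7)
  6P = (4, 1)
  7P = (21, 0)
  8P = (4, 22)
  9P = (7, 16)
  10P = (11, 19)
Match found at i = 10.

k = 10


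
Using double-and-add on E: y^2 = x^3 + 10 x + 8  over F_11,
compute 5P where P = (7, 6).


k = 5 = 101_2 (binary, LSB first: 101)
Double-and-add from P = (7, 6):
  bit 0 = 1: acc = O + (7, 6) = (7, 6)
  bit 1 = 0: acc unchanged = (7, 6)
  bit 2 = 1: acc = (7, 6) + (2, 5) = (6, 3)

5P = (6, 3)


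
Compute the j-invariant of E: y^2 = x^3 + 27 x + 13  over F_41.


Delta = -16(4 a^3 + 27 b^2) mod 41 = 26
-1728 * (4 a)^3 = -1728 * (4*27)^3 mod 41 = 37
j = 37 * 26^(-1) mod 41 = 3

j = 3 (mod 41)


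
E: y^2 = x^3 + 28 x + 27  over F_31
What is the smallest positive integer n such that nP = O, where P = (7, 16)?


Compute successive multiples of P until we hit O:
  1P = (7, 16)
  2P = (14, 30)
  3P = (14, 1)
  4P = (7, 15)
  5P = O

ord(P) = 5


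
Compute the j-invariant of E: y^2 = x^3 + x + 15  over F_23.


Delta = -16(4 a^3 + 27 b^2) mod 23 = 3
-1728 * (4 a)^3 = -1728 * (4*1)^3 mod 23 = 15
j = 15 * 3^(-1) mod 23 = 5

j = 5 (mod 23)


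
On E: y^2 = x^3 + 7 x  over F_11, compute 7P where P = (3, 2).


k = 7 = 111_2 (binary, LSB first: 111)
Double-and-add from P = (3, 2):
  bit 0 = 1: acc = O + (3, 2) = (3, 2)
  bit 1 = 1: acc = (3, 2) + (3, 9) = O
  bit 2 = 1: acc = O + (3, 2) = (3, 2)

7P = (3, 2)


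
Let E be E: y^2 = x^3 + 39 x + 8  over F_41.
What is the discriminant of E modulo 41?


4 a^3 + 27 b^2 = 4*39^3 + 27*8^2 = 237276 + 1728 = 239004
Delta = -16 * (239004) = -3824064
Delta mod 41 = 6

Delta = 6 (mod 41)


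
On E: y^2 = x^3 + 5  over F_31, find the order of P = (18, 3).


Compute successive multiples of P until we hit O:
  1P = (18, 3)
  2P = (13, 1)
  3P = (20, 21)
  4P = (12, 20)
  5P = (3, 1)
  6P = (26, 29)
  7P = (15, 30)
  8P = (17, 19)
  ... (continuing to 39P)
  39P = O

ord(P) = 39


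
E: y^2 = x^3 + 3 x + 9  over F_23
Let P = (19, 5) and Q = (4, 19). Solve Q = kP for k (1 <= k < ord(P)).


Enumerate multiples of P until we hit Q = (4, 19):
  1P = (19, 5)
  2P = (14, 9)
  3P = (21, 15)
  4P = (8, 4)
  5P = (0, 3)
  6P = (10, 2)
  7P = (12, 5)
  8P = (15, 18)
  9P = (1, 17)
  10P = (6, 17)
  11P = (16, 17)
  12P = (4, 4)
  13P = (9, 11)
  14P = (11, 4)
  15P = (2, 0)
  16P = (11, 19)
  17P = (9, 12)
  18P = (4, 19)
Match found at i = 18.

k = 18


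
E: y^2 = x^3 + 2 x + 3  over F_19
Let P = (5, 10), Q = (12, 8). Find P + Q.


P != Q, so use the chord formula.
s = (y2 - y1) / (x2 - x1) = (17) / (7) mod 19 = 16
x3 = s^2 - x1 - x2 mod 19 = 16^2 - 5 - 12 = 11
y3 = s (x1 - x3) - y1 mod 19 = 16 * (5 - 11) - 10 = 8

P + Q = (11, 8)


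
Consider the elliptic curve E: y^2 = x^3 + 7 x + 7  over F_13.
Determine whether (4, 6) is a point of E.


Check whether y^2 = x^3 + 7 x + 7 (mod 13) for (x, y) = (4, 6).
LHS: y^2 = 6^2 mod 13 = 10
RHS: x^3 + 7 x + 7 = 4^3 + 7*4 + 7 mod 13 = 8
LHS != RHS

No, not on the curve


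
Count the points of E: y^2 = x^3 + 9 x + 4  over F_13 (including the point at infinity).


For each x in F_13, count y with y^2 = x^3 + 9 x + 4 mod 13:
  x = 0: RHS = 4, y in [2, 11]  -> 2 point(s)
  x = 1: RHS = 1, y in [1, 12]  -> 2 point(s)
  x = 2: RHS = 4, y in [2, 11]  -> 2 point(s)
  x = 4: RHS = 0, y in [0]  -> 1 point(s)
  x = 6: RHS = 1, y in [1, 12]  -> 2 point(s)
  x = 8: RHS = 3, y in [4, 9]  -> 2 point(s)
  x = 11: RHS = 4, y in [2, 11]  -> 2 point(s)
Affine points: 13. Add the point at infinity: total = 14.

#E(F_13) = 14


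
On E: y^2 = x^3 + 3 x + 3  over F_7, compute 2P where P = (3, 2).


Doubling: s = (3 x1^2 + a) / (2 y1)
s = (3*3^2 + 3) / (2*2) mod 7 = 4
x3 = s^2 - 2 x1 mod 7 = 4^2 - 2*3 = 3
y3 = s (x1 - x3) - y1 mod 7 = 4 * (3 - 3) - 2 = 5

2P = (3, 5)


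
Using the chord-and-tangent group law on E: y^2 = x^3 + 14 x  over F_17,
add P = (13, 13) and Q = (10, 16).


P != Q, so use the chord formula.
s = (y2 - y1) / (x2 - x1) = (3) / (14) mod 17 = 16
x3 = s^2 - x1 - x2 mod 17 = 16^2 - 13 - 10 = 12
y3 = s (x1 - x3) - y1 mod 17 = 16 * (13 - 12) - 13 = 3

P + Q = (12, 3)


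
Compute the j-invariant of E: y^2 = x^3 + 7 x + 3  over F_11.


Delta = -16(4 a^3 + 27 b^2) mod 11 = 10
-1728 * (4 a)^3 = -1728 * (4*7)^3 mod 11 = 4
j = 4 * 10^(-1) mod 11 = 7

j = 7 (mod 11)


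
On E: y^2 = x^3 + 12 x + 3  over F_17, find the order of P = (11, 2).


Compute successive multiples of P until we hit O:
  1P = (11, 2)
  2P = (11, 15)
  3P = O

ord(P) = 3


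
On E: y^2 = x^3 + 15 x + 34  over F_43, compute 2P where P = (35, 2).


Doubling: s = (3 x1^2 + a) / (2 y1)
s = (3*35^2 + 15) / (2*2) mod 43 = 41
x3 = s^2 - 2 x1 mod 43 = 41^2 - 2*35 = 20
y3 = s (x1 - x3) - y1 mod 43 = 41 * (35 - 20) - 2 = 11

2P = (20, 11)


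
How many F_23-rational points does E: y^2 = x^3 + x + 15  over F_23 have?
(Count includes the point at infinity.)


For each x in F_23, count y with y^2 = x^3 + 1 x + 15 mod 23:
  x = 2: RHS = 2, y in [5, 18]  -> 2 point(s)
  x = 8: RHS = 6, y in [11, 12]  -> 2 point(s)
  x = 10: RHS = 13, y in [6, 17]  -> 2 point(s)
  x = 11: RHS = 0, y in [0]  -> 1 point(s)
  x = 14: RHS = 13, y in [6, 17]  -> 2 point(s)
  x = 15: RHS = 1, y in [1, 22]  -> 2 point(s)
  x = 17: RHS = 0, y in [0]  -> 1 point(s)
  x = 18: RHS = 0, y in [0]  -> 1 point(s)
  x = 19: RHS = 16, y in [4, 19]  -> 2 point(s)
  x = 20: RHS = 8, y in [10, 13]  -> 2 point(s)
  x = 22: RHS = 13, y in [6, 17]  -> 2 point(s)
Affine points: 19. Add the point at infinity: total = 20.

#E(F_23) = 20


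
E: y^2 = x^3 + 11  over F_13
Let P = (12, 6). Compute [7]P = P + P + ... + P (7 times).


k = 7 = 111_2 (binary, LSB first: 111)
Double-and-add from P = (12, 6):
  bit 0 = 1: acc = O + (12, 6) = (12, 6)
  bit 1 = 1: acc = (12, 6) + (11, 4) = (7, 4)
  bit 2 = 1: acc = (7, 4) + (3, 8) = (4, 6)

7P = (4, 6)


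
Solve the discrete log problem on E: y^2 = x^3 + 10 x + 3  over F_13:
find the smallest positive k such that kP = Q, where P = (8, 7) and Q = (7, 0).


Enumerate multiples of P until we hit Q = (7, 0):
  1P = (8, 7)
  2P = (7, 0)
Match found at i = 2.

k = 2


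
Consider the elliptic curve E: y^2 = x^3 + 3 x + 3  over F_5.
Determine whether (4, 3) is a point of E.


Check whether y^2 = x^3 + 3 x + 3 (mod 5) for (x, y) = (4, 3).
LHS: y^2 = 3^2 mod 5 = 4
RHS: x^3 + 3 x + 3 = 4^3 + 3*4 + 3 mod 5 = 4
LHS = RHS

Yes, on the curve


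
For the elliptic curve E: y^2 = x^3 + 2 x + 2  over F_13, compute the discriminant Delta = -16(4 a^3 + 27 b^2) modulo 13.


4 a^3 + 27 b^2 = 4*2^3 + 27*2^2 = 32 + 108 = 140
Delta = -16 * (140) = -2240
Delta mod 13 = 9

Delta = 9 (mod 13)


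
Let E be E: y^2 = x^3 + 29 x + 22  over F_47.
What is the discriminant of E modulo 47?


4 a^3 + 27 b^2 = 4*29^3 + 27*22^2 = 97556 + 13068 = 110624
Delta = -16 * (110624) = -1769984
Delta mod 47 = 36

Delta = 36 (mod 47)


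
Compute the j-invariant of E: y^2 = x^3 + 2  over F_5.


Delta = -16(4 a^3 + 27 b^2) mod 5 = 2
-1728 * (4 a)^3 = -1728 * (4*0)^3 mod 5 = 0
j = 0 * 2^(-1) mod 5 = 0

j = 0 (mod 5)


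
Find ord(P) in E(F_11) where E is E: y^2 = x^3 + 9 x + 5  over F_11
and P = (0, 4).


Compute successive multiples of P until we hit O:
  1P = (0, 4)
  2P = (9, 1)
  3P = (7, 2)
  4P = (7, 9)
  5P = (9, 10)
  6P = (0, 7)
  7P = O

ord(P) = 7


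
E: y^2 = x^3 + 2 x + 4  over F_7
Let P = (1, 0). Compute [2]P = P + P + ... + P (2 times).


k = 2 = 10_2 (binary, LSB first: 01)
Double-and-add from P = (1, 0):
  bit 0 = 0: acc unchanged = O
  bit 1 = 1: acc = O + O = O

2P = O


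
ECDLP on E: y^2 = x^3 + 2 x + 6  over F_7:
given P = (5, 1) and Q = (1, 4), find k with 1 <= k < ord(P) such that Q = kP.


Enumerate multiples of P until we hit Q = (1, 4):
  1P = (5, 1)
  2P = (4, 6)
  3P = (2, 5)
  4P = (1, 3)
  5P = (3, 5)
  6P = (3, 2)
  7P = (1, 4)
Match found at i = 7.

k = 7


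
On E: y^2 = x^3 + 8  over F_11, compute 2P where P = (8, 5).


Doubling: s = (3 x1^2 + a) / (2 y1)
s = (3*8^2 + 0) / (2*5) mod 11 = 6
x3 = s^2 - 2 x1 mod 11 = 6^2 - 2*8 = 9
y3 = s (x1 - x3) - y1 mod 11 = 6 * (8 - 9) - 5 = 0

2P = (9, 0)


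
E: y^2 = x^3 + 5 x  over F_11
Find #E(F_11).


For each x in F_11, count y with y^2 = x^3 + 5 x + 0 mod 11:
  x = 0: RHS = 0, y in [0]  -> 1 point(s)
  x = 3: RHS = 9, y in [3, 8]  -> 2 point(s)
  x = 6: RHS = 4, y in [2, 9]  -> 2 point(s)
  x = 7: RHS = 4, y in [2, 9]  -> 2 point(s)
  x = 9: RHS = 4, y in [2, 9]  -> 2 point(s)
  x = 10: RHS = 5, y in [4, 7]  -> 2 point(s)
Affine points: 11. Add the point at infinity: total = 12.

#E(F_11) = 12


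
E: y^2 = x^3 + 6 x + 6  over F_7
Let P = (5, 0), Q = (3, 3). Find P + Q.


P != Q, so use the chord formula.
s = (y2 - y1) / (x2 - x1) = (3) / (5) mod 7 = 2
x3 = s^2 - x1 - x2 mod 7 = 2^2 - 5 - 3 = 3
y3 = s (x1 - x3) - y1 mod 7 = 2 * (5 - 3) - 0 = 4

P + Q = (3, 4)


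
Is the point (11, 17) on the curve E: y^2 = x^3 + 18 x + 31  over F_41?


Check whether y^2 = x^3 + 18 x + 31 (mod 41) for (x, y) = (11, 17).
LHS: y^2 = 17^2 mod 41 = 2
RHS: x^3 + 18 x + 31 = 11^3 + 18*11 + 31 mod 41 = 2
LHS = RHS

Yes, on the curve


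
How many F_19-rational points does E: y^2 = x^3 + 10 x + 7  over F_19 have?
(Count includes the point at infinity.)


For each x in F_19, count y with y^2 = x^3 + 10 x + 7 mod 19:
  x = 0: RHS = 7, y in [8, 11]  -> 2 point(s)
  x = 2: RHS = 16, y in [4, 15]  -> 2 point(s)
  x = 3: RHS = 7, y in [8, 11]  -> 2 point(s)
  x = 4: RHS = 16, y in [4, 15]  -> 2 point(s)
  x = 5: RHS = 11, y in [7, 12]  -> 2 point(s)
  x = 6: RHS = 17, y in [6, 13]  -> 2 point(s)
  x = 9: RHS = 9, y in [3, 16]  -> 2 point(s)
  x = 10: RHS = 5, y in [9, 10]  -> 2 point(s)
  x = 11: RHS = 4, y in [2, 17]  -> 2 point(s)
  x = 13: RHS = 16, y in [4, 15]  -> 2 point(s)
  x = 15: RHS = 17, y in [6, 13]  -> 2 point(s)
  x = 16: RHS = 7, y in [8, 11]  -> 2 point(s)
  x = 17: RHS = 17, y in [6, 13]  -> 2 point(s)
Affine points: 26. Add the point at infinity: total = 27.

#E(F_19) = 27


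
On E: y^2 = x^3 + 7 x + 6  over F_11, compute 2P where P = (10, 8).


k = 2 = 10_2 (binary, LSB first: 01)
Double-and-add from P = (10, 8):
  bit 0 = 0: acc unchanged = O
  bit 1 = 1: acc = O + (6, 0) = (6, 0)

2P = (6, 0)


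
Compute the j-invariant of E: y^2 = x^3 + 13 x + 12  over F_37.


Delta = -16(4 a^3 + 27 b^2) mod 37 = 18
-1728 * (4 a)^3 = -1728 * (4*13)^3 mod 37 = 14
j = 14 * 18^(-1) mod 37 = 9

j = 9 (mod 37)


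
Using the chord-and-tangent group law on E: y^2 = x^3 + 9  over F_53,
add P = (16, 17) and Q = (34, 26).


P != Q, so use the chord formula.
s = (y2 - y1) / (x2 - x1) = (9) / (18) mod 53 = 27
x3 = s^2 - x1 - x2 mod 53 = 27^2 - 16 - 34 = 43
y3 = s (x1 - x3) - y1 mod 53 = 27 * (16 - 43) - 17 = 49

P + Q = (43, 49)


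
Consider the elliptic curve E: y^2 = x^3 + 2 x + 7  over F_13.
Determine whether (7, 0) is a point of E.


Check whether y^2 = x^3 + 2 x + 7 (mod 13) for (x, y) = (7, 0).
LHS: y^2 = 0^2 mod 13 = 0
RHS: x^3 + 2 x + 7 = 7^3 + 2*7 + 7 mod 13 = 0
LHS = RHS

Yes, on the curve


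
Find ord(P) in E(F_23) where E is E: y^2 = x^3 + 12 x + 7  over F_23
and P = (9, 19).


Compute successive multiples of P until we hit O:
  1P = (9, 19)
  2P = (18, 12)
  3P = (2, 19)
  4P = (12, 4)
  5P = (4, 2)
  6P = (5, 13)
  7P = (17, 15)
  8P = (3, 1)
  ... (continuing to 20P)
  20P = O

ord(P) = 20


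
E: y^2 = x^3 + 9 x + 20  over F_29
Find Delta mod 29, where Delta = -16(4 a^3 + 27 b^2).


4 a^3 + 27 b^2 = 4*9^3 + 27*20^2 = 2916 + 10800 = 13716
Delta = -16 * (13716) = -219456
Delta mod 29 = 16

Delta = 16 (mod 29)


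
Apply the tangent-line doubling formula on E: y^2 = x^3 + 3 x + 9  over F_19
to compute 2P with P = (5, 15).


Doubling: s = (3 x1^2 + a) / (2 y1)
s = (3*5^2 + 3) / (2*15) mod 19 = 14
x3 = s^2 - 2 x1 mod 19 = 14^2 - 2*5 = 15
y3 = s (x1 - x3) - y1 mod 19 = 14 * (5 - 15) - 15 = 16

2P = (15, 16)


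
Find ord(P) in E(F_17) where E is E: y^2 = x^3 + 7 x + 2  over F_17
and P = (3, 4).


Compute successive multiples of P until we hit O:
  1P = (3, 4)
  2P = (11, 13)
  3P = (4, 14)
  4P = (8, 14)
  5P = (10, 16)
  6P = (0, 6)
  7P = (5, 3)
  8P = (5, 14)
  ... (continuing to 15P)
  15P = O

ord(P) = 15


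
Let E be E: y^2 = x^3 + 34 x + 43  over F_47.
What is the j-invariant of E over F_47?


Delta = -16(4 a^3 + 27 b^2) mod 47 = 28
-1728 * (4 a)^3 = -1728 * (4*34)^3 mod 47 = 35
j = 35 * 28^(-1) mod 47 = 13

j = 13 (mod 47)


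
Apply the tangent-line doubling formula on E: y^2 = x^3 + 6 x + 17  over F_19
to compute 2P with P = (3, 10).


Doubling: s = (3 x1^2 + a) / (2 y1)
s = (3*3^2 + 6) / (2*10) mod 19 = 14
x3 = s^2 - 2 x1 mod 19 = 14^2 - 2*3 = 0
y3 = s (x1 - x3) - y1 mod 19 = 14 * (3 - 0) - 10 = 13

2P = (0, 13)


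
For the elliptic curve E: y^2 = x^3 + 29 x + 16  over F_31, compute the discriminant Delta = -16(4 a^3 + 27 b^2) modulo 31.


4 a^3 + 27 b^2 = 4*29^3 + 27*16^2 = 97556 + 6912 = 104468
Delta = -16 * (104468) = -1671488
Delta mod 31 = 1

Delta = 1 (mod 31)


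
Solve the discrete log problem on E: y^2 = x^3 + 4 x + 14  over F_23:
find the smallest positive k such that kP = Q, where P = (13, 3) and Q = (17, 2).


Enumerate multiples of P until we hit Q = (17, 2):
  1P = (13, 3)
  2P = (6, 22)
  3P = (17, 21)
  4P = (19, 16)
  5P = (4, 5)
  6P = (14, 10)
  7P = (22, 3)
  8P = (11, 20)
  9P = (8, 12)
  10P = (8, 11)
  11P = (11, 3)
  12P = (22, 20)
  13P = (14, 13)
  14P = (4, 18)
  15P = (19, 7)
  16P = (17, 2)
Match found at i = 16.

k = 16


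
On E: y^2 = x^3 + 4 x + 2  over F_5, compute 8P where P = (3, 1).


k = 8 = 1000_2 (binary, LSB first: 0001)
Double-and-add from P = (3, 1):
  bit 0 = 0: acc unchanged = O
  bit 1 = 0: acc unchanged = O
  bit 2 = 0: acc unchanged = O
  bit 3 = 1: acc = O + (3, 4) = (3, 4)

8P = (3, 4)


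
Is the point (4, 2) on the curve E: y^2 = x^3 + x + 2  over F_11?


Check whether y^2 = x^3 + 1 x + 2 (mod 11) for (x, y) = (4, 2).
LHS: y^2 = 2^2 mod 11 = 4
RHS: x^3 + 1 x + 2 = 4^3 + 1*4 + 2 mod 11 = 4
LHS = RHS

Yes, on the curve


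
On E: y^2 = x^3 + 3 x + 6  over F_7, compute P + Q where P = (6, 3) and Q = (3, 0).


P != Q, so use the chord formula.
s = (y2 - y1) / (x2 - x1) = (4) / (4) mod 7 = 1
x3 = s^2 - x1 - x2 mod 7 = 1^2 - 6 - 3 = 6
y3 = s (x1 - x3) - y1 mod 7 = 1 * (6 - 6) - 3 = 4

P + Q = (6, 4)


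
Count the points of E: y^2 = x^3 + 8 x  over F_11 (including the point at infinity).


For each x in F_11, count y with y^2 = x^3 + 8 x + 0 mod 11:
  x = 0: RHS = 0, y in [0]  -> 1 point(s)
  x = 1: RHS = 9, y in [3, 8]  -> 2 point(s)
  x = 5: RHS = 0, y in [0]  -> 1 point(s)
  x = 6: RHS = 0, y in [0]  -> 1 point(s)
  x = 7: RHS = 3, y in [5, 6]  -> 2 point(s)
  x = 8: RHS = 4, y in [2, 9]  -> 2 point(s)
  x = 9: RHS = 9, y in [3, 8]  -> 2 point(s)
Affine points: 11. Add the point at infinity: total = 12.

#E(F_11) = 12
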